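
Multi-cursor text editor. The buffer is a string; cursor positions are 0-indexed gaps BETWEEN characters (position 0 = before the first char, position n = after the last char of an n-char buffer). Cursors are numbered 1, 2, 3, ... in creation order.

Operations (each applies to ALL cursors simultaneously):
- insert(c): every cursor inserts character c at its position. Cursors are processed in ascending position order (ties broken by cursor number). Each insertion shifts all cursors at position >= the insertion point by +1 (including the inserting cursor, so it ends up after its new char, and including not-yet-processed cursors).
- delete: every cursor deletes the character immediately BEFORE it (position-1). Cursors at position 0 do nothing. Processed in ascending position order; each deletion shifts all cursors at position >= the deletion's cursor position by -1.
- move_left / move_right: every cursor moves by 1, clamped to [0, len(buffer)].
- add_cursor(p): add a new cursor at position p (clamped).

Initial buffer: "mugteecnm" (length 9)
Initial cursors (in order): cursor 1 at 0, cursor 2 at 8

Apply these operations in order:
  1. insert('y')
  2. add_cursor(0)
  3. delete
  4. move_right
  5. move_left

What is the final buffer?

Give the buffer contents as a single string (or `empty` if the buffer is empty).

Answer: mugteecnm

Derivation:
After op 1 (insert('y')): buffer="ymugteecnym" (len 11), cursors c1@1 c2@10, authorship 1........2.
After op 2 (add_cursor(0)): buffer="ymugteecnym" (len 11), cursors c3@0 c1@1 c2@10, authorship 1........2.
After op 3 (delete): buffer="mugteecnm" (len 9), cursors c1@0 c3@0 c2@8, authorship .........
After op 4 (move_right): buffer="mugteecnm" (len 9), cursors c1@1 c3@1 c2@9, authorship .........
After op 5 (move_left): buffer="mugteecnm" (len 9), cursors c1@0 c3@0 c2@8, authorship .........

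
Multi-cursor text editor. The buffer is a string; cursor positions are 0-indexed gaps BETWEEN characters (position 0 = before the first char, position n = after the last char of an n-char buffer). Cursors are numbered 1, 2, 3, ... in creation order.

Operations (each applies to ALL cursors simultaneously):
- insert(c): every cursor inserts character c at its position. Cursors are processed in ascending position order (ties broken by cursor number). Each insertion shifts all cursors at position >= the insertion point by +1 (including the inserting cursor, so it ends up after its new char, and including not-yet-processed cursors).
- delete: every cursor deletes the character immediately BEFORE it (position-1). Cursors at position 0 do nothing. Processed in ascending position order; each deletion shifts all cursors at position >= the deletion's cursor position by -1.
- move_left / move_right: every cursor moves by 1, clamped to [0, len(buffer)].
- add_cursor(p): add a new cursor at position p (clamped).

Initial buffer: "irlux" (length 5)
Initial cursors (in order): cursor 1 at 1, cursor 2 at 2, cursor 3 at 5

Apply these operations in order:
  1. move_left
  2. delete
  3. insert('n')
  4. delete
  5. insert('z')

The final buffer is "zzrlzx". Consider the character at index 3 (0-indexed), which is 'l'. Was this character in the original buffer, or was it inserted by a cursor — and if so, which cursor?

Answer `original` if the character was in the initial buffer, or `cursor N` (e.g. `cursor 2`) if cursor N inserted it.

After op 1 (move_left): buffer="irlux" (len 5), cursors c1@0 c2@1 c3@4, authorship .....
After op 2 (delete): buffer="rlx" (len 3), cursors c1@0 c2@0 c3@2, authorship ...
After op 3 (insert('n')): buffer="nnrlnx" (len 6), cursors c1@2 c2@2 c3@5, authorship 12..3.
After op 4 (delete): buffer="rlx" (len 3), cursors c1@0 c2@0 c3@2, authorship ...
After op 5 (insert('z')): buffer="zzrlzx" (len 6), cursors c1@2 c2@2 c3@5, authorship 12..3.
Authorship (.=original, N=cursor N): 1 2 . . 3 .
Index 3: author = original

Answer: original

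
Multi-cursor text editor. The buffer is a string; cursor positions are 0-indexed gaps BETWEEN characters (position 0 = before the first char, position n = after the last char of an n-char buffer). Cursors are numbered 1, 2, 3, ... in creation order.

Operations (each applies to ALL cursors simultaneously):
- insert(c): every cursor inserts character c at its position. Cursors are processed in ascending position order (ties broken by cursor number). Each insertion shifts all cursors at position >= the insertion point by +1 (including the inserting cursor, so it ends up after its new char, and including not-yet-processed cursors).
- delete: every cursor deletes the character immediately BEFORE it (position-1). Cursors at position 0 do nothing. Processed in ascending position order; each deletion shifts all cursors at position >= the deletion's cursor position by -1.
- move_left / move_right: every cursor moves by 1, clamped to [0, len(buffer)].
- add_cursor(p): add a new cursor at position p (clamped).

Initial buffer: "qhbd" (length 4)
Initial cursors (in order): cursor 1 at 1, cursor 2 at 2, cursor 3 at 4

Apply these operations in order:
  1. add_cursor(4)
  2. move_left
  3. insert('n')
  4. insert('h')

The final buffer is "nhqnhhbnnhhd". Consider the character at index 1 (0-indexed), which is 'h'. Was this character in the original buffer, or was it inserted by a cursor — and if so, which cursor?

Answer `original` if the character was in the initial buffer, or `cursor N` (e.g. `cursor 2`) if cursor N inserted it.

Answer: cursor 1

Derivation:
After op 1 (add_cursor(4)): buffer="qhbd" (len 4), cursors c1@1 c2@2 c3@4 c4@4, authorship ....
After op 2 (move_left): buffer="qhbd" (len 4), cursors c1@0 c2@1 c3@3 c4@3, authorship ....
After op 3 (insert('n')): buffer="nqnhbnnd" (len 8), cursors c1@1 c2@3 c3@7 c4@7, authorship 1.2..34.
After op 4 (insert('h')): buffer="nhqnhhbnnhhd" (len 12), cursors c1@2 c2@5 c3@11 c4@11, authorship 11.22..3434.
Authorship (.=original, N=cursor N): 1 1 . 2 2 . . 3 4 3 4 .
Index 1: author = 1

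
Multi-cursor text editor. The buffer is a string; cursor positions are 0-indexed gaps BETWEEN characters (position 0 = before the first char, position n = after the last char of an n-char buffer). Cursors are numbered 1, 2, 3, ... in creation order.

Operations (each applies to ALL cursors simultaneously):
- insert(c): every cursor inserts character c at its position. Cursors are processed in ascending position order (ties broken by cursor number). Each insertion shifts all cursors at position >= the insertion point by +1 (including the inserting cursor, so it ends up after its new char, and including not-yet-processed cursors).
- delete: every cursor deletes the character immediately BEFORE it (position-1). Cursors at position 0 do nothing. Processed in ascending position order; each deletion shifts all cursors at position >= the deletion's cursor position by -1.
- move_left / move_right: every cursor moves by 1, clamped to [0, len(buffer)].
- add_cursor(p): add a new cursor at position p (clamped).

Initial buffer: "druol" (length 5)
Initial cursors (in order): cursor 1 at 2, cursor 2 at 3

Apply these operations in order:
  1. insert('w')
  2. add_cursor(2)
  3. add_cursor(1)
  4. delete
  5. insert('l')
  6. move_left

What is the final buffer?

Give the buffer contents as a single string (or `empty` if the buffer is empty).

Answer: lllulol

Derivation:
After op 1 (insert('w')): buffer="drwuwol" (len 7), cursors c1@3 c2@5, authorship ..1.2..
After op 2 (add_cursor(2)): buffer="drwuwol" (len 7), cursors c3@2 c1@3 c2@5, authorship ..1.2..
After op 3 (add_cursor(1)): buffer="drwuwol" (len 7), cursors c4@1 c3@2 c1@3 c2@5, authorship ..1.2..
After op 4 (delete): buffer="uol" (len 3), cursors c1@0 c3@0 c4@0 c2@1, authorship ...
After op 5 (insert('l')): buffer="lllulol" (len 7), cursors c1@3 c3@3 c4@3 c2@5, authorship 134.2..
After op 6 (move_left): buffer="lllulol" (len 7), cursors c1@2 c3@2 c4@2 c2@4, authorship 134.2..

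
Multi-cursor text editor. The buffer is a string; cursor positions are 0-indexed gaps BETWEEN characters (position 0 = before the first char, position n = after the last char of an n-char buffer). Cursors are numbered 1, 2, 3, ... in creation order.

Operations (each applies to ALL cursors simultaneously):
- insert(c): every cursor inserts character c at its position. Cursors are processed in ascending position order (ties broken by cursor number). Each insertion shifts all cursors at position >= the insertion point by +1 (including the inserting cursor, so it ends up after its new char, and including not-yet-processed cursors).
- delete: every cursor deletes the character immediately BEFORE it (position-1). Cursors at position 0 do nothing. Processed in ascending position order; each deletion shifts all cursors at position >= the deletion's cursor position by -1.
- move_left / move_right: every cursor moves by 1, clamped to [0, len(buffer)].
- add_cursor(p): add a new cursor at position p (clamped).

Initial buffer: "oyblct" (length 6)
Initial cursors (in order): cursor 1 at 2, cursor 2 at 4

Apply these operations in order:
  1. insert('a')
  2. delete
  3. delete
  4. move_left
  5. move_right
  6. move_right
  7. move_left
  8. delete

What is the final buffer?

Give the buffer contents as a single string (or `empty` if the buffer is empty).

Answer: ct

Derivation:
After op 1 (insert('a')): buffer="oyablact" (len 8), cursors c1@3 c2@6, authorship ..1..2..
After op 2 (delete): buffer="oyblct" (len 6), cursors c1@2 c2@4, authorship ......
After op 3 (delete): buffer="obct" (len 4), cursors c1@1 c2@2, authorship ....
After op 4 (move_left): buffer="obct" (len 4), cursors c1@0 c2@1, authorship ....
After op 5 (move_right): buffer="obct" (len 4), cursors c1@1 c2@2, authorship ....
After op 6 (move_right): buffer="obct" (len 4), cursors c1@2 c2@3, authorship ....
After op 7 (move_left): buffer="obct" (len 4), cursors c1@1 c2@2, authorship ....
After op 8 (delete): buffer="ct" (len 2), cursors c1@0 c2@0, authorship ..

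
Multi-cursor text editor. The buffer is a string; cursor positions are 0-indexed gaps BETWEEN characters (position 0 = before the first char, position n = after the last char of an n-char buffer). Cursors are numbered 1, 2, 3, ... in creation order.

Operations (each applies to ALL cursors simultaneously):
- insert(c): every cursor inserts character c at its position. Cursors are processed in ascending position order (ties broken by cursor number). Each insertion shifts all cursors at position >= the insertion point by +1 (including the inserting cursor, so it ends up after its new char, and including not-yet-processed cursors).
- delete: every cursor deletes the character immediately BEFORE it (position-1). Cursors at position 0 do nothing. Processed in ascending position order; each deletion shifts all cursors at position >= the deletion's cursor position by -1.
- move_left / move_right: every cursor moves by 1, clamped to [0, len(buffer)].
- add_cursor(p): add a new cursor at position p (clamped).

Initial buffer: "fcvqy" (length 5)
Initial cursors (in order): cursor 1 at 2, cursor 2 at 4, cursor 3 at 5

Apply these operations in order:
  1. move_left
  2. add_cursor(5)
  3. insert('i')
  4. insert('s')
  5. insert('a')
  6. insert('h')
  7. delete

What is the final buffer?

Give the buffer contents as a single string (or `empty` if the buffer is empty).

Answer: fisacvisaqisayisa

Derivation:
After op 1 (move_left): buffer="fcvqy" (len 5), cursors c1@1 c2@3 c3@4, authorship .....
After op 2 (add_cursor(5)): buffer="fcvqy" (len 5), cursors c1@1 c2@3 c3@4 c4@5, authorship .....
After op 3 (insert('i')): buffer="ficviqiyi" (len 9), cursors c1@2 c2@5 c3@7 c4@9, authorship .1..2.3.4
After op 4 (insert('s')): buffer="fiscvisqisyis" (len 13), cursors c1@3 c2@7 c3@10 c4@13, authorship .11..22.33.44
After op 5 (insert('a')): buffer="fisacvisaqisayisa" (len 17), cursors c1@4 c2@9 c3@13 c4@17, authorship .111..222.333.444
After op 6 (insert('h')): buffer="fisahcvisahqisahyisah" (len 21), cursors c1@5 c2@11 c3@16 c4@21, authorship .1111..2222.3333.4444
After op 7 (delete): buffer="fisacvisaqisayisa" (len 17), cursors c1@4 c2@9 c3@13 c4@17, authorship .111..222.333.444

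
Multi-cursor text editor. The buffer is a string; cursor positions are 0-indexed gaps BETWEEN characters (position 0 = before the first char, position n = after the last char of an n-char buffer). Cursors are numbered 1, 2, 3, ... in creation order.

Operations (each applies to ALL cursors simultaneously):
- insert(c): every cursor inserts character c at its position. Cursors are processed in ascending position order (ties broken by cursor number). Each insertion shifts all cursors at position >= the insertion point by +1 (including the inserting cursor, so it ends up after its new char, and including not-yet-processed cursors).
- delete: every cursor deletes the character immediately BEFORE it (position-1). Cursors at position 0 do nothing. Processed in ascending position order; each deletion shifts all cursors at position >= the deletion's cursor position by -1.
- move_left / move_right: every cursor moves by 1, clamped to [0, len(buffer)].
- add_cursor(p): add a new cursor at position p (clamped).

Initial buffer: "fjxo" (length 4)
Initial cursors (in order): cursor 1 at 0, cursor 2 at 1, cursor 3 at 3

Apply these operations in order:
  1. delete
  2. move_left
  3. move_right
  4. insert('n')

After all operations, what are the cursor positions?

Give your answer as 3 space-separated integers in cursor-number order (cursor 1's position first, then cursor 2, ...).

Answer: 4 4 4

Derivation:
After op 1 (delete): buffer="jo" (len 2), cursors c1@0 c2@0 c3@1, authorship ..
After op 2 (move_left): buffer="jo" (len 2), cursors c1@0 c2@0 c3@0, authorship ..
After op 3 (move_right): buffer="jo" (len 2), cursors c1@1 c2@1 c3@1, authorship ..
After op 4 (insert('n')): buffer="jnnno" (len 5), cursors c1@4 c2@4 c3@4, authorship .123.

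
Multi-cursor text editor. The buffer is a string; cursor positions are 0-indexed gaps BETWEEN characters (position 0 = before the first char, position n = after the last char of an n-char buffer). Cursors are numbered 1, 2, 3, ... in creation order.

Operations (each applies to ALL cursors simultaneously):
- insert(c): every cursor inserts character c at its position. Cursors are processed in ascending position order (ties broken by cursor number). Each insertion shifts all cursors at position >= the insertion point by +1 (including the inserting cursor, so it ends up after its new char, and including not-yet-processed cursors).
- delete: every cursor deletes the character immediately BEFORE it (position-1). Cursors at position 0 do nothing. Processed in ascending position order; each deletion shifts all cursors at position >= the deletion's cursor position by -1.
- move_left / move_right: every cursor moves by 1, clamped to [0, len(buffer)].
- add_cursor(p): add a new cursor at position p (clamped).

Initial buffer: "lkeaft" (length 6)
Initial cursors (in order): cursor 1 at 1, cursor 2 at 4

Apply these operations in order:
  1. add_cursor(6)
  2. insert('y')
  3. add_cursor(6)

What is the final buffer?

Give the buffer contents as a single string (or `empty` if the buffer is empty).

After op 1 (add_cursor(6)): buffer="lkeaft" (len 6), cursors c1@1 c2@4 c3@6, authorship ......
After op 2 (insert('y')): buffer="lykeayfty" (len 9), cursors c1@2 c2@6 c3@9, authorship .1...2..3
After op 3 (add_cursor(6)): buffer="lykeayfty" (len 9), cursors c1@2 c2@6 c4@6 c3@9, authorship .1...2..3

Answer: lykeayfty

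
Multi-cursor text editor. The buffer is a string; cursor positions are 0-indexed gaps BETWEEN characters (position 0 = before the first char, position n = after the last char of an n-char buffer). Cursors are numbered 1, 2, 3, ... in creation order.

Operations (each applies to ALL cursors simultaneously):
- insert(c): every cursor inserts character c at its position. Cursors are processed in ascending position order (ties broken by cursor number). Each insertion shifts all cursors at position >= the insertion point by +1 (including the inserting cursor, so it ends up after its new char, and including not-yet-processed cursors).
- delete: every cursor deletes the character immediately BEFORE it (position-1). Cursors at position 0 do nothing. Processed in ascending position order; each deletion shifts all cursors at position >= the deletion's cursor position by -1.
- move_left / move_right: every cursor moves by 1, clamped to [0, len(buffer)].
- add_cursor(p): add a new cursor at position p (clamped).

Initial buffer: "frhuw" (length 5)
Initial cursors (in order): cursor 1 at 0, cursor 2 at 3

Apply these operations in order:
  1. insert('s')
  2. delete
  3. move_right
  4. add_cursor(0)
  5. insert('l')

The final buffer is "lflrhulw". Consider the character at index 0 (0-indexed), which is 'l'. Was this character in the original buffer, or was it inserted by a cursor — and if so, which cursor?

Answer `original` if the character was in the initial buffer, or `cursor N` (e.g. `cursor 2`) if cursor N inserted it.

After op 1 (insert('s')): buffer="sfrhsuw" (len 7), cursors c1@1 c2@5, authorship 1...2..
After op 2 (delete): buffer="frhuw" (len 5), cursors c1@0 c2@3, authorship .....
After op 3 (move_right): buffer="frhuw" (len 5), cursors c1@1 c2@4, authorship .....
After op 4 (add_cursor(0)): buffer="frhuw" (len 5), cursors c3@0 c1@1 c2@4, authorship .....
After op 5 (insert('l')): buffer="lflrhulw" (len 8), cursors c3@1 c1@3 c2@7, authorship 3.1...2.
Authorship (.=original, N=cursor N): 3 . 1 . . . 2 .
Index 0: author = 3

Answer: cursor 3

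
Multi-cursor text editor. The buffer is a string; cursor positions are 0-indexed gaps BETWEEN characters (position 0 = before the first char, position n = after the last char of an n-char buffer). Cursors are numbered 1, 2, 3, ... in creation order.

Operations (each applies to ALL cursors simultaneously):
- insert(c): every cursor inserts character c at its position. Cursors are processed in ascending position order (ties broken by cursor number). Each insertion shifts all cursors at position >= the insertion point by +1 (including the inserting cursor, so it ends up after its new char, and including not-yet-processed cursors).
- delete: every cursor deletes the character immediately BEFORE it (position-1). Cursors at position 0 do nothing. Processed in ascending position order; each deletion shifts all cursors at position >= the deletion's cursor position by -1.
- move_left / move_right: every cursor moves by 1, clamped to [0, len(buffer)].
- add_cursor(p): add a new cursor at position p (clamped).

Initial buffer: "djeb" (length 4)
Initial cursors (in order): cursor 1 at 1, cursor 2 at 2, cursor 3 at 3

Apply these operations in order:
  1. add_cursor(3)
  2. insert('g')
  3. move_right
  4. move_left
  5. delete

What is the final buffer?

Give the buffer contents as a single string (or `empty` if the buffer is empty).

Answer: djeb

Derivation:
After op 1 (add_cursor(3)): buffer="djeb" (len 4), cursors c1@1 c2@2 c3@3 c4@3, authorship ....
After op 2 (insert('g')): buffer="dgjgeggb" (len 8), cursors c1@2 c2@4 c3@7 c4@7, authorship .1.2.34.
After op 3 (move_right): buffer="dgjgeggb" (len 8), cursors c1@3 c2@5 c3@8 c4@8, authorship .1.2.34.
After op 4 (move_left): buffer="dgjgeggb" (len 8), cursors c1@2 c2@4 c3@7 c4@7, authorship .1.2.34.
After op 5 (delete): buffer="djeb" (len 4), cursors c1@1 c2@2 c3@3 c4@3, authorship ....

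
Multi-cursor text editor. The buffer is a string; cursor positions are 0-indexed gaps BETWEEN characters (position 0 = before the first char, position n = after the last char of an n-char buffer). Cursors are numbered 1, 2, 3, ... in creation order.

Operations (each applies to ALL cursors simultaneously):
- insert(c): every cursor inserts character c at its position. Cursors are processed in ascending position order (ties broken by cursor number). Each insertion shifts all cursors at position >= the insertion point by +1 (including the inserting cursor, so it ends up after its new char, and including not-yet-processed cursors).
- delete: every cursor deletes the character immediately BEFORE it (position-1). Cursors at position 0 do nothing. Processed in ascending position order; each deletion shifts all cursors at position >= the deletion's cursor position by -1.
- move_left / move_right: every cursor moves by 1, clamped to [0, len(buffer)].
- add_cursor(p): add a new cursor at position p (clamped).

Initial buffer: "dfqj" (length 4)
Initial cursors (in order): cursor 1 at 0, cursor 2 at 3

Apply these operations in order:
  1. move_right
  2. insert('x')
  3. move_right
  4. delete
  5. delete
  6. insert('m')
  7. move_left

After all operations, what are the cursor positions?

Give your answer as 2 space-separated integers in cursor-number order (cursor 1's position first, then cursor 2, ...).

After op 1 (move_right): buffer="dfqj" (len 4), cursors c1@1 c2@4, authorship ....
After op 2 (insert('x')): buffer="dxfqjx" (len 6), cursors c1@2 c2@6, authorship .1...2
After op 3 (move_right): buffer="dxfqjx" (len 6), cursors c1@3 c2@6, authorship .1...2
After op 4 (delete): buffer="dxqj" (len 4), cursors c1@2 c2@4, authorship .1..
After op 5 (delete): buffer="dq" (len 2), cursors c1@1 c2@2, authorship ..
After op 6 (insert('m')): buffer="dmqm" (len 4), cursors c1@2 c2@4, authorship .1.2
After op 7 (move_left): buffer="dmqm" (len 4), cursors c1@1 c2@3, authorship .1.2

Answer: 1 3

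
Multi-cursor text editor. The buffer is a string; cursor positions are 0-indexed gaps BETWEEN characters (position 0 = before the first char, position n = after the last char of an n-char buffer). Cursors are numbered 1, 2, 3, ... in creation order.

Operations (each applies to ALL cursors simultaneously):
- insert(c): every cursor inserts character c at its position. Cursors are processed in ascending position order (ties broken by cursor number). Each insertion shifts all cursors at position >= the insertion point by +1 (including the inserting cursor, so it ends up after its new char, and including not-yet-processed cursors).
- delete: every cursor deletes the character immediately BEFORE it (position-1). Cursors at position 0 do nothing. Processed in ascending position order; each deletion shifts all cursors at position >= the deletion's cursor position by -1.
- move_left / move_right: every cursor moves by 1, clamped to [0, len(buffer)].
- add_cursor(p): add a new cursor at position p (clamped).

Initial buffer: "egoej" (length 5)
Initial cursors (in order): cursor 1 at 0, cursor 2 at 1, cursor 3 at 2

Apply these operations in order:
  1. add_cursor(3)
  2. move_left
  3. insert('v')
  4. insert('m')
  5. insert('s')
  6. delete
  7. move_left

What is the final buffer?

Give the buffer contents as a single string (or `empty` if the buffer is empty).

Answer: vvmmevmgvmoej

Derivation:
After op 1 (add_cursor(3)): buffer="egoej" (len 5), cursors c1@0 c2@1 c3@2 c4@3, authorship .....
After op 2 (move_left): buffer="egoej" (len 5), cursors c1@0 c2@0 c3@1 c4@2, authorship .....
After op 3 (insert('v')): buffer="vvevgvoej" (len 9), cursors c1@2 c2@2 c3@4 c4@6, authorship 12.3.4...
After op 4 (insert('m')): buffer="vvmmevmgvmoej" (len 13), cursors c1@4 c2@4 c3@7 c4@10, authorship 1212.33.44...
After op 5 (insert('s')): buffer="vvmmssevmsgvmsoej" (len 17), cursors c1@6 c2@6 c3@10 c4@14, authorship 121212.333.444...
After op 6 (delete): buffer="vvmmevmgvmoej" (len 13), cursors c1@4 c2@4 c3@7 c4@10, authorship 1212.33.44...
After op 7 (move_left): buffer="vvmmevmgvmoej" (len 13), cursors c1@3 c2@3 c3@6 c4@9, authorship 1212.33.44...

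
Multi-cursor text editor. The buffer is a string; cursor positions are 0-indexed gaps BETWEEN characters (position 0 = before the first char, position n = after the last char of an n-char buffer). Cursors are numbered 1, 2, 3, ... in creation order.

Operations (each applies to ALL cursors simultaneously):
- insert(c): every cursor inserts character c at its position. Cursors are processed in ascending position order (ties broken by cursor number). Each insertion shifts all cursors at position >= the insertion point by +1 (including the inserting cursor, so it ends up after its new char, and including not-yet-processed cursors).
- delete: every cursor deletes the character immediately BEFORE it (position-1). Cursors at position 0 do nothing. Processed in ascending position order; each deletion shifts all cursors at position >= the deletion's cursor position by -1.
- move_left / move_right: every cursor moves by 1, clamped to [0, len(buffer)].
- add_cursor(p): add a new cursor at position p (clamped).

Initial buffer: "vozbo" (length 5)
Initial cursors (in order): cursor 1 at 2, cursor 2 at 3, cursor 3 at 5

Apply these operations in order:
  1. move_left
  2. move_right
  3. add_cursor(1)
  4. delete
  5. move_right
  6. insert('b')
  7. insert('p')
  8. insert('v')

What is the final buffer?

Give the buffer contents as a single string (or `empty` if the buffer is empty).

Answer: bbbbbppppvvvv

Derivation:
After op 1 (move_left): buffer="vozbo" (len 5), cursors c1@1 c2@2 c3@4, authorship .....
After op 2 (move_right): buffer="vozbo" (len 5), cursors c1@2 c2@3 c3@5, authorship .....
After op 3 (add_cursor(1)): buffer="vozbo" (len 5), cursors c4@1 c1@2 c2@3 c3@5, authorship .....
After op 4 (delete): buffer="b" (len 1), cursors c1@0 c2@0 c4@0 c3@1, authorship .
After op 5 (move_right): buffer="b" (len 1), cursors c1@1 c2@1 c3@1 c4@1, authorship .
After op 6 (insert('b')): buffer="bbbbb" (len 5), cursors c1@5 c2@5 c3@5 c4@5, authorship .1234
After op 7 (insert('p')): buffer="bbbbbpppp" (len 9), cursors c1@9 c2@9 c3@9 c4@9, authorship .12341234
After op 8 (insert('v')): buffer="bbbbbppppvvvv" (len 13), cursors c1@13 c2@13 c3@13 c4@13, authorship .123412341234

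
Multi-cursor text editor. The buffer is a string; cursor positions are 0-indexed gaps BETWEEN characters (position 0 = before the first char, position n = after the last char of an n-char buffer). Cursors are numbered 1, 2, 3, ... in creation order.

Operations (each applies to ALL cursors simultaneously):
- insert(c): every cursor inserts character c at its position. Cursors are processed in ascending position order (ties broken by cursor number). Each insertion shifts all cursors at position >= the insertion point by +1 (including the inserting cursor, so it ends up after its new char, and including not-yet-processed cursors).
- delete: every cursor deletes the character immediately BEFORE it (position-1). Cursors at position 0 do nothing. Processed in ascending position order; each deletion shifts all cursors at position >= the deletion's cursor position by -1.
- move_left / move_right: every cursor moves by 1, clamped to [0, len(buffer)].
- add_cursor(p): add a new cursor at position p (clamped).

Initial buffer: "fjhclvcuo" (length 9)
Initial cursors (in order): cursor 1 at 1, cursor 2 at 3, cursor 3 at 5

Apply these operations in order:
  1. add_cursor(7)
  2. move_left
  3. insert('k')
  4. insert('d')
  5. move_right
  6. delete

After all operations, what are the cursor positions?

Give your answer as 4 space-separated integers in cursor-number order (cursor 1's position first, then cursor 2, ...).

After op 1 (add_cursor(7)): buffer="fjhclvcuo" (len 9), cursors c1@1 c2@3 c3@5 c4@7, authorship .........
After op 2 (move_left): buffer="fjhclvcuo" (len 9), cursors c1@0 c2@2 c3@4 c4@6, authorship .........
After op 3 (insert('k')): buffer="kfjkhcklvkcuo" (len 13), cursors c1@1 c2@4 c3@7 c4@10, authorship 1..2..3..4...
After op 4 (insert('d')): buffer="kdfjkdhckdlvkdcuo" (len 17), cursors c1@2 c2@6 c3@10 c4@14, authorship 11..22..33..44...
After op 5 (move_right): buffer="kdfjkdhckdlvkdcuo" (len 17), cursors c1@3 c2@7 c3@11 c4@15, authorship 11..22..33..44...
After op 6 (delete): buffer="kdjkdckdvkduo" (len 13), cursors c1@2 c2@5 c3@8 c4@11, authorship 11.22.33.44..

Answer: 2 5 8 11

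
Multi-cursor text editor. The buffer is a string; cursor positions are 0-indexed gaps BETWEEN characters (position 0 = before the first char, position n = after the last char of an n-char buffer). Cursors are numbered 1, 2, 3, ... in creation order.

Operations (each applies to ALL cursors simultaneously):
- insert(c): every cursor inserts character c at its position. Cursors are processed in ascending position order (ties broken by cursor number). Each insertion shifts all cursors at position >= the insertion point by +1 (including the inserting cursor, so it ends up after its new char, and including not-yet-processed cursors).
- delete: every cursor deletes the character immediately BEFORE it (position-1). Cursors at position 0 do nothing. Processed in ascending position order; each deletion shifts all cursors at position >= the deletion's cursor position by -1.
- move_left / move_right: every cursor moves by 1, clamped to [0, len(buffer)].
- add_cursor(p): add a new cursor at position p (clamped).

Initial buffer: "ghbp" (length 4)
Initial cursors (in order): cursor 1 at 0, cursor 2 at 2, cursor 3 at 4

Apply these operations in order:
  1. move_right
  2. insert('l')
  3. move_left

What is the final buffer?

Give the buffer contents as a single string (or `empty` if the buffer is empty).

After op 1 (move_right): buffer="ghbp" (len 4), cursors c1@1 c2@3 c3@4, authorship ....
After op 2 (insert('l')): buffer="glhblpl" (len 7), cursors c1@2 c2@5 c3@7, authorship .1..2.3
After op 3 (move_left): buffer="glhblpl" (len 7), cursors c1@1 c2@4 c3@6, authorship .1..2.3

Answer: glhblpl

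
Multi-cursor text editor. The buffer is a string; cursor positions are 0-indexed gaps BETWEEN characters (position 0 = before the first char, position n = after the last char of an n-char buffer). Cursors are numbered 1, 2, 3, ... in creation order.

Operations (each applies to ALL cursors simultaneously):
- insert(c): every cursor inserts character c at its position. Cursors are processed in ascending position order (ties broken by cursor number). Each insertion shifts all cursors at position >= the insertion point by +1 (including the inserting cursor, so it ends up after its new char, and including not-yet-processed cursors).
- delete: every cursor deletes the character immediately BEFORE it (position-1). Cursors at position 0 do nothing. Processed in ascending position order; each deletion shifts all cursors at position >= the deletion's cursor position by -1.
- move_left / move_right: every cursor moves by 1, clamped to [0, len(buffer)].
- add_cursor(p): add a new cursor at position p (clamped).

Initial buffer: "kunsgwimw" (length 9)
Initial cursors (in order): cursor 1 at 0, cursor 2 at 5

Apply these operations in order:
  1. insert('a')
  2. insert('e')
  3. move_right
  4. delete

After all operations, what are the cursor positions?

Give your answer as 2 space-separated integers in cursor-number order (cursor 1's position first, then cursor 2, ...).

Answer: 2 8

Derivation:
After op 1 (insert('a')): buffer="akunsgawimw" (len 11), cursors c1@1 c2@7, authorship 1.....2....
After op 2 (insert('e')): buffer="aekunsgaewimw" (len 13), cursors c1@2 c2@9, authorship 11.....22....
After op 3 (move_right): buffer="aekunsgaewimw" (len 13), cursors c1@3 c2@10, authorship 11.....22....
After op 4 (delete): buffer="aeunsgaeimw" (len 11), cursors c1@2 c2@8, authorship 11....22...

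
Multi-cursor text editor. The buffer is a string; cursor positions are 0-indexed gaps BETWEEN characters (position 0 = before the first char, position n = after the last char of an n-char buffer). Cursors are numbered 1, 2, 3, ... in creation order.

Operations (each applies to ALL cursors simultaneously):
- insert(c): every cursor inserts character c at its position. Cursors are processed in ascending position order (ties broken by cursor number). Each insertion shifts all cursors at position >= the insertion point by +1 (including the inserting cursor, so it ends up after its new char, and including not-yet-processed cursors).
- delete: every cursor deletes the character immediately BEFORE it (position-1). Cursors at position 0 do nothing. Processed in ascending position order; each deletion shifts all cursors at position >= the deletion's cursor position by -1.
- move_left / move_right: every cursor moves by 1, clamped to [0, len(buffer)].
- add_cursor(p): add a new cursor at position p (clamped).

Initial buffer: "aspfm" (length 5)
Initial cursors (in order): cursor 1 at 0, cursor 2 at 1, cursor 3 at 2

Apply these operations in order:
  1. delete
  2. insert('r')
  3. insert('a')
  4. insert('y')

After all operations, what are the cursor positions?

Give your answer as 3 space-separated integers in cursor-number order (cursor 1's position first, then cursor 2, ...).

Answer: 9 9 9

Derivation:
After op 1 (delete): buffer="pfm" (len 3), cursors c1@0 c2@0 c3@0, authorship ...
After op 2 (insert('r')): buffer="rrrpfm" (len 6), cursors c1@3 c2@3 c3@3, authorship 123...
After op 3 (insert('a')): buffer="rrraaapfm" (len 9), cursors c1@6 c2@6 c3@6, authorship 123123...
After op 4 (insert('y')): buffer="rrraaayyypfm" (len 12), cursors c1@9 c2@9 c3@9, authorship 123123123...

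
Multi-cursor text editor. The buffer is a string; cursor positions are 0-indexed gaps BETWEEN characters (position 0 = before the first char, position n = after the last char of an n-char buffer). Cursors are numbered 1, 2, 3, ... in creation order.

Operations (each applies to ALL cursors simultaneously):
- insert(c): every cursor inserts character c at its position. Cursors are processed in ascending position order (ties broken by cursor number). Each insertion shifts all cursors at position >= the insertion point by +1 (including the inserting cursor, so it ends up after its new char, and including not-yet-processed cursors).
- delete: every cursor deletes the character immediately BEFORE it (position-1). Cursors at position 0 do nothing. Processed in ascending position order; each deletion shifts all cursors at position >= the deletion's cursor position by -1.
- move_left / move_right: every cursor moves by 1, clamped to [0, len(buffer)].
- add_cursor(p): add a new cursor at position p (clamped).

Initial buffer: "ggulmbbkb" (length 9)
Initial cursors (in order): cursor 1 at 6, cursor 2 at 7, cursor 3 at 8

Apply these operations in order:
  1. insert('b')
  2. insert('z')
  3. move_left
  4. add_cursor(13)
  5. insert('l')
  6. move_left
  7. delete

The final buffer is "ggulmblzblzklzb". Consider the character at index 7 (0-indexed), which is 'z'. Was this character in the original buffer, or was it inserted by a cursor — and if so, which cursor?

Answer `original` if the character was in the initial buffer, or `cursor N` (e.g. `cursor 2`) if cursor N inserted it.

After op 1 (insert('b')): buffer="ggulmbbbbkbb" (len 12), cursors c1@7 c2@9 c3@11, authorship ......1.2.3.
After op 2 (insert('z')): buffer="ggulmbbzbbzkbzb" (len 15), cursors c1@8 c2@11 c3@14, authorship ......11.22.33.
After op 3 (move_left): buffer="ggulmbbzbbzkbzb" (len 15), cursors c1@7 c2@10 c3@13, authorship ......11.22.33.
After op 4 (add_cursor(13)): buffer="ggulmbbzbbzkbzb" (len 15), cursors c1@7 c2@10 c3@13 c4@13, authorship ......11.22.33.
After op 5 (insert('l')): buffer="ggulmbblzbblzkbllzb" (len 19), cursors c1@8 c2@12 c3@17 c4@17, authorship ......111.222.3343.
After op 6 (move_left): buffer="ggulmbblzbblzkbllzb" (len 19), cursors c1@7 c2@11 c3@16 c4@16, authorship ......111.222.3343.
After op 7 (delete): buffer="ggulmblzblzklzb" (len 15), cursors c1@6 c2@9 c3@12 c4@12, authorship ......11.22.43.
Authorship (.=original, N=cursor N): . . . . . . 1 1 . 2 2 . 4 3 .
Index 7: author = 1

Answer: cursor 1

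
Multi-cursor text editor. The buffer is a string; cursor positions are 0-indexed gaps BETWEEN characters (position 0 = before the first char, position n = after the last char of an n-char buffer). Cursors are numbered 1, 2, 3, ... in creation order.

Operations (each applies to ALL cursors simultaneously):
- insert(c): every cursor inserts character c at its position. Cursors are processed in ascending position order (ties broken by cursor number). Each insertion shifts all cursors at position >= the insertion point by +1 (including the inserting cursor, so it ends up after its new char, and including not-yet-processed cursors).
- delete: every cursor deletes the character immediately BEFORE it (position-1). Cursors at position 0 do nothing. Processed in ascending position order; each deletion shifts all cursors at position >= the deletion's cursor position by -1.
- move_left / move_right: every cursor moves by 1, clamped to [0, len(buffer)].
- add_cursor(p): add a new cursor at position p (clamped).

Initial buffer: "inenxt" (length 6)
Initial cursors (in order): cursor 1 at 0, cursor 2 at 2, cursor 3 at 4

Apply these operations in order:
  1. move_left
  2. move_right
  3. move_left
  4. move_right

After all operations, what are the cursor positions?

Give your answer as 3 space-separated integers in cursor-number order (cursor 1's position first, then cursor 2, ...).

After op 1 (move_left): buffer="inenxt" (len 6), cursors c1@0 c2@1 c3@3, authorship ......
After op 2 (move_right): buffer="inenxt" (len 6), cursors c1@1 c2@2 c3@4, authorship ......
After op 3 (move_left): buffer="inenxt" (len 6), cursors c1@0 c2@1 c3@3, authorship ......
After op 4 (move_right): buffer="inenxt" (len 6), cursors c1@1 c2@2 c3@4, authorship ......

Answer: 1 2 4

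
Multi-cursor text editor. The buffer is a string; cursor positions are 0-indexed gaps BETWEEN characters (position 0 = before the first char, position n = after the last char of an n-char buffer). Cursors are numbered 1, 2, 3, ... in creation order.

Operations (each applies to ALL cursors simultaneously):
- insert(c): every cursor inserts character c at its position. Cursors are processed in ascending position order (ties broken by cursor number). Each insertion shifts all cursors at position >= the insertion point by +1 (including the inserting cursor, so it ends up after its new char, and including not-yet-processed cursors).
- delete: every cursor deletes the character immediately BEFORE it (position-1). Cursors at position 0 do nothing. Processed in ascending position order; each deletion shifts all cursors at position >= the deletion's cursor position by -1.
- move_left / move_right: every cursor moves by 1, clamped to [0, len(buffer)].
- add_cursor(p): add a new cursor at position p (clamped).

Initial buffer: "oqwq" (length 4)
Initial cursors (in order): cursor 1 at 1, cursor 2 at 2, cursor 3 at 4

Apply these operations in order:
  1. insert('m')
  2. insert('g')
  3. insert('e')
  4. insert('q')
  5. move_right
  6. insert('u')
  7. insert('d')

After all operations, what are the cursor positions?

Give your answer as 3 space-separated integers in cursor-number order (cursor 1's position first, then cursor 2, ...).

Answer: 8 15 22

Derivation:
After op 1 (insert('m')): buffer="omqmwqm" (len 7), cursors c1@2 c2@4 c3@7, authorship .1.2..3
After op 2 (insert('g')): buffer="omgqmgwqmg" (len 10), cursors c1@3 c2@6 c3@10, authorship .11.22..33
After op 3 (insert('e')): buffer="omgeqmgewqmge" (len 13), cursors c1@4 c2@8 c3@13, authorship .111.222..333
After op 4 (insert('q')): buffer="omgeqqmgeqwqmgeq" (len 16), cursors c1@5 c2@10 c3@16, authorship .1111.2222..3333
After op 5 (move_right): buffer="omgeqqmgeqwqmgeq" (len 16), cursors c1@6 c2@11 c3@16, authorship .1111.2222..3333
After op 6 (insert('u')): buffer="omgeqqumgeqwuqmgequ" (len 19), cursors c1@7 c2@13 c3@19, authorship .1111.12222.2.33333
After op 7 (insert('d')): buffer="omgeqqudmgeqwudqmgequd" (len 22), cursors c1@8 c2@15 c3@22, authorship .1111.112222.22.333333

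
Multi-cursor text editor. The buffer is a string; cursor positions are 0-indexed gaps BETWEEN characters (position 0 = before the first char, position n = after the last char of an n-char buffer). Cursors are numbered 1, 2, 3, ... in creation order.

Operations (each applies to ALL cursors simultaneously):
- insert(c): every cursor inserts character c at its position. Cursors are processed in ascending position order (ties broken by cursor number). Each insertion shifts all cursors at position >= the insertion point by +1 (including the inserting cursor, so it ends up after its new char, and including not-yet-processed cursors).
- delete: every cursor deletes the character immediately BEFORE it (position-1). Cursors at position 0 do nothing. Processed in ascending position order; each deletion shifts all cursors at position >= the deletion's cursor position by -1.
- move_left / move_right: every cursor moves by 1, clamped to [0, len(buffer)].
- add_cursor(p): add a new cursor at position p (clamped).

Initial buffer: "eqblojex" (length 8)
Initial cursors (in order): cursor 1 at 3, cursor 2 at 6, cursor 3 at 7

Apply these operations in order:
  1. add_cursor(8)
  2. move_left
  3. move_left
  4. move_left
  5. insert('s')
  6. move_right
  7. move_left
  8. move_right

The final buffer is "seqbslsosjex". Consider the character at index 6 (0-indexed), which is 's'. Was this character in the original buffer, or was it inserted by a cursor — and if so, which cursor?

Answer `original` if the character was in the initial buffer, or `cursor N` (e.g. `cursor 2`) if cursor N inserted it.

After op 1 (add_cursor(8)): buffer="eqblojex" (len 8), cursors c1@3 c2@6 c3@7 c4@8, authorship ........
After op 2 (move_left): buffer="eqblojex" (len 8), cursors c1@2 c2@5 c3@6 c4@7, authorship ........
After op 3 (move_left): buffer="eqblojex" (len 8), cursors c1@1 c2@4 c3@5 c4@6, authorship ........
After op 4 (move_left): buffer="eqblojex" (len 8), cursors c1@0 c2@3 c3@4 c4@5, authorship ........
After op 5 (insert('s')): buffer="seqbslsosjex" (len 12), cursors c1@1 c2@5 c3@7 c4@9, authorship 1...2.3.4...
After op 6 (move_right): buffer="seqbslsosjex" (len 12), cursors c1@2 c2@6 c3@8 c4@10, authorship 1...2.3.4...
After op 7 (move_left): buffer="seqbslsosjex" (len 12), cursors c1@1 c2@5 c3@7 c4@9, authorship 1...2.3.4...
After op 8 (move_right): buffer="seqbslsosjex" (len 12), cursors c1@2 c2@6 c3@8 c4@10, authorship 1...2.3.4...
Authorship (.=original, N=cursor N): 1 . . . 2 . 3 . 4 . . .
Index 6: author = 3

Answer: cursor 3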